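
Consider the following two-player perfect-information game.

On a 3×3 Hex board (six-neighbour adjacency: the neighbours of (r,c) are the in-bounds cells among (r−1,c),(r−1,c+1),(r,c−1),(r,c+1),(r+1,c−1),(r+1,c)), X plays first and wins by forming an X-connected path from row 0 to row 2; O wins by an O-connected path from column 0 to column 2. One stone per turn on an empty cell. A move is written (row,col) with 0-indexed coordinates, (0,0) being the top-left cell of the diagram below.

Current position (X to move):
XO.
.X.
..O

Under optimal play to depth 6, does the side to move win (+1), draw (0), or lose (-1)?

[XO./.X./..O] X move#1: (0,2):+1/XOX/.X./..O*, (1,0):+1/XO./XX./..O, (1,2):+1/XO./.XX/..O, (2,0):+1/XO./.X./X.O, (2,1):+1/XO./.X./.XO
[XOX/.X./..O] O move#2: (1,0):-1/XOX/OX./..O*, (1,2):-1/XOX/.XO/..O, (2,0):-1/XOX/.X./O.O, (2,1):-1/XOX/.X./.OO
[XOX/OX./..O] X move#3: (1,2):+1/XOX/OXX/..O*, (2,0):+1/XOX/OX./X.O, (2,1):+1/XOX/OX./.XO
[XOX/OXX/..O] O move#4: (2,0):-1/XOX/OXX/O.O*, (2,1):-1/XOX/OXX/.OO
[XOX/OXX/O.O] X move#5: (2,1):+1/XOX/OXX/OXO*
[XOX/OXX/OXO] end (terminal -1, O#6); searched XO./.X./..O to 6

value(XO./.X./..O, X) = +1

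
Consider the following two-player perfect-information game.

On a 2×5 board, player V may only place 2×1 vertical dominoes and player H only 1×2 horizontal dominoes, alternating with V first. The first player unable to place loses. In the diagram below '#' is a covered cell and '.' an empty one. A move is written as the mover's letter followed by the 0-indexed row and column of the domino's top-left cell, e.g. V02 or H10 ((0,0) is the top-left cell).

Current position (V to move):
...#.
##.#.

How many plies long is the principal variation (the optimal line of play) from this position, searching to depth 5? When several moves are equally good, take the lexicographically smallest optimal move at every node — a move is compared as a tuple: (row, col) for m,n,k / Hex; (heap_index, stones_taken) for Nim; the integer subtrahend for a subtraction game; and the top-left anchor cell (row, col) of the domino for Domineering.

PV length from [...#./##.#.]: 3 plies

ply 1, V at ...#./##.#. | V02=+1→..##./####.*; V04=-1→...##/##.##
ply 2, H at ..##./####. | H00=-1→####./####.*
ply 3, V at ####./####. | V04=+1→#####/#####*
ply 4: #####/##### is terminal -1 (H); from ...#./##.#. depth 5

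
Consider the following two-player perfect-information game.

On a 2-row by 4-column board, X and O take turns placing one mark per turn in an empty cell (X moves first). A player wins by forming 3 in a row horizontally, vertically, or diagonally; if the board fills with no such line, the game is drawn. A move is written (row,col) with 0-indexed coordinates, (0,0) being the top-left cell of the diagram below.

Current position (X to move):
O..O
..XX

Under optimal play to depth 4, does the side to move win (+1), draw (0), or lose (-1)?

value(O..O/..XX, X) = +1

ply 1, X at O..O/..XX | (0,1)=+0→OX.O/..XX; (0,2)=+0→O.XO/..XX; (1,0)=+0→O..O/X.XX; (1,1)=+1→O..O/.XXX*
ply 2: O..O/.XXX is terminal -1 (O); from O..O/..XX depth 4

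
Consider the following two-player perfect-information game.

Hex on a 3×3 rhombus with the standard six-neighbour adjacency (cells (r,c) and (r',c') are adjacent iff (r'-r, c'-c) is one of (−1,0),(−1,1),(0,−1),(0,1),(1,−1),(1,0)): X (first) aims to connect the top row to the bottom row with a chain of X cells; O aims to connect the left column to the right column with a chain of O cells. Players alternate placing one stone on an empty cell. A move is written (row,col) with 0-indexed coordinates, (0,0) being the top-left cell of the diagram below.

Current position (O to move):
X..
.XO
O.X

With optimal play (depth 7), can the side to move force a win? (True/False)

O winning at [X../.XO/O.X]: True

[X../.XO/O.X] O move#1: (0,1):-1/XO./.XO/O.X, (0,2):-1/X.O/.XO/O.X, (1,0):-1/X../OXO/O.X, (2,1):+1/X../.XO/OOX*
[X../.XO/OOX] end (terminal -1, X#2); searched X../.XO/O.X to 7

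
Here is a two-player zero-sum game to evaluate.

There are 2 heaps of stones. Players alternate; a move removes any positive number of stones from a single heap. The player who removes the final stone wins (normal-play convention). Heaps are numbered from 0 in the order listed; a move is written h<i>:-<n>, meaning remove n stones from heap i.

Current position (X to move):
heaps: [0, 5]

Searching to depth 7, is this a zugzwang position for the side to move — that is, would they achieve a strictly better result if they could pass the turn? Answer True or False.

ply 1, X at (0,5) | h1:-1=-1→(0,4); h1:-2=-1→(0,3); h1:-3=-1→(0,2); h1:-4=-1→(0,1); h1:-5=+1→(0,0)*
ply 2: (0,0) is terminal -1 (O); from (0,5) depth 7
if X skipped the turn, O would face:
~ ply 1, O at (0,5) | h1:-1=-1→(0,4); h1:-2=-1→(0,3); h1:-3=-1→(0,2); h1:-4=-1→(0,1); h1:-5=+1→(0,0)*
~ ply 2: (0,0) is terminal -1 (X); from (0,5) depth 7
compare (X): move=+1 vs pass=-1

zugzwang((0,5), X) = False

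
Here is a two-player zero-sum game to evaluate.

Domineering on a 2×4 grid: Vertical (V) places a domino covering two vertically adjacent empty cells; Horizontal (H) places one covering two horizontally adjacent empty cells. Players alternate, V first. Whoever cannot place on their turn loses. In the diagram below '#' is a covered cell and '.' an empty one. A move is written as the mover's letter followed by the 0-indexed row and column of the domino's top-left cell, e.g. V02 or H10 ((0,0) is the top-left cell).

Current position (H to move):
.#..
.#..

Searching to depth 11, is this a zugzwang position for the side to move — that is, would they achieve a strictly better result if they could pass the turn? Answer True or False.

[.#../.#..] H move#1: H02:+1/.###/.#..*, H12:+1/.#../.###
[.###/.#..] V move#2: V00:-1/####/##..*
[####/##..] H move#3: H12:+1/####/####*
[####/####] end (terminal -1, V#4); searched .#../.#.. to 11
pass branch (V moves first from the same position):
  | [.#../.#..] V move#1: V00:-1/##../##.., V02:+1/.##./.##.*, V03:+1/.#.#/.#.#
  | [.##./.##.] end (terminal -1, H#2); searched .#../.#.. to 11
H moving scores +1; H passing scores -1

zugzwang(.#../.#.., H) = False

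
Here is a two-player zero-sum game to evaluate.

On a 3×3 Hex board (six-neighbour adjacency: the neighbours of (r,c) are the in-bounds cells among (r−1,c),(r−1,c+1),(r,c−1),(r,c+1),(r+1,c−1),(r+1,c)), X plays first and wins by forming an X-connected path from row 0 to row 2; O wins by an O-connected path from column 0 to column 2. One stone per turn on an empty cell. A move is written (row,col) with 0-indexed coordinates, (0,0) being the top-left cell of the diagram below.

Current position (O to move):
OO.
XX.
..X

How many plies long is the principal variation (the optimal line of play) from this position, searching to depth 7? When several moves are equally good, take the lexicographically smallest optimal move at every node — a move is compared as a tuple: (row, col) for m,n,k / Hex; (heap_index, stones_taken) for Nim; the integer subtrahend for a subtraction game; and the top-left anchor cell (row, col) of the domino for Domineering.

p1 O@[OO./XX./..X]: (0,2)[OOO/XX./..X]+1* (1,2)[OO./XXO/..X]-1 (2,0)[OO./XX./O.X]-1 (2,1)[OO./XX./.OX]-1
p2 X@[OOO/XX./..X] terminal -1; root [OO./XX./..X] d7

PV length from [OO./XX./..X]: 1 ply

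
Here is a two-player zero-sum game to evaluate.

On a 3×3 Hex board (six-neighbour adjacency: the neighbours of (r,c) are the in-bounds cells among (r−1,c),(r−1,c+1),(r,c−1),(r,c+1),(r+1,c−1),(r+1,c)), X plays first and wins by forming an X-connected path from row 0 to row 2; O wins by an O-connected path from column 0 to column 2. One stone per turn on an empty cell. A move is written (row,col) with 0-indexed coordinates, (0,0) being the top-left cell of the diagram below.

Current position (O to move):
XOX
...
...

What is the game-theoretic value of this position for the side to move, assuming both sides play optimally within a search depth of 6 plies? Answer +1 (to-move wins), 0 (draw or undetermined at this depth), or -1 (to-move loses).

value(XOX/.../..., O) = -1

[XOX/.../...] O move#1: (1,0):-1/XOX/O../...*, (1,1):-1/XOX/.O./..., (1,2):-1/XOX/..O/..., (2,0):-1/XOX/.../O.., (2,1):-1/XOX/.../.O., (2,2):-1/XOX/.../..O
[XOX/O../...] X move#2: (1,1):+1/XOX/OX./...*, (1,2):+1/XOX/O.X/..., (2,0):+1/XOX/O../X.., (2,1):+1/XOX/O../.X., (2,2):+1/XOX/O../..X
[XOX/OX./...] O move#3: (1,2):-1/XOX/OXO/...*, (2,0):-1/XOX/OX./O.., (2,1):-1/XOX/OX./.O., (2,2):-1/XOX/OX./..O
[XOX/OXO/...] X move#4: (2,0):+1/XOX/OXO/X..*, (2,1):+1/XOX/OXO/.X., (2,2):+1/XOX/OXO/..X
[XOX/OXO/X..] end (terminal -1, O#5); searched XOX/.../... to 6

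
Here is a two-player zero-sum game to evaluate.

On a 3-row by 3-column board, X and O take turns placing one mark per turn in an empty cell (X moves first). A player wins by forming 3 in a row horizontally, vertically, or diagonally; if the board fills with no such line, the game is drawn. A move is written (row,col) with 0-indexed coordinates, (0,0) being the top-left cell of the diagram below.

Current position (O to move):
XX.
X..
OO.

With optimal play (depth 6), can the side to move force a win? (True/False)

ply 1, O at XX./X../OO. | (0,2)=+1→XXO/X../OO.*; (1,1)=-1→XX./XO./OO.; (1,2)=-1→XX./X.O/OO.; (2,2)=+1→XX./X../OOO
ply 2, X at XXO/X../OO. | (1,1)=-1→XXO/XX./OO.*; (1,2)=-1→XXO/X.X/OO.; (2,2)=-1→XXO/X../OOX
ply 3, O at XXO/XX./OO. | (1,2)=-1→XXO/XXO/OO.; (2,2)=+1→XXO/XX./OOO*
ply 4: XXO/XX./OOO is terminal -1 (X); from XX./X../OO. depth 6

O winning at [XX./X../OO.]: True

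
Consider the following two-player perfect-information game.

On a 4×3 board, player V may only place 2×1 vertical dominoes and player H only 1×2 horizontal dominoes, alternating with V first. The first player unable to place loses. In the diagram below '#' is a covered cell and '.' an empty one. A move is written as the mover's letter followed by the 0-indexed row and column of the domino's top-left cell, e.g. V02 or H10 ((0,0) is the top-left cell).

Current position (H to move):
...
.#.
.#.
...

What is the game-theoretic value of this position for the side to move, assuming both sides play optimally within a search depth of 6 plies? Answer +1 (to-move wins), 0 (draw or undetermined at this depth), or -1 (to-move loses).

value(.../.#./.#./..., H) = -1

ply 1, H at .../.#./.#./... | H00=-1→##./.#./.#./...*; H01=-1→.##/.#./.#./...; H30=-1→.../.#./.#./##.; H31=-1→.../.#./.#./.##
ply 2, V at ##./.#./.#./... | V02=+1→###/.##/.#./...*; V10=+1→##./##./##./...; V12=+1→##./.##/.##/...; V20=+1→##./.#./##./#..; V22=+1→##./.#./.##/..#
ply 3, H at ###/.##/.#./... | H30=-1→###/.##/.#./##.*; H31=-1→###/.##/.#./.##
ply 4, V at ###/.##/.#./##. | V10=+1→###/###/##./##.*; V22=+1→###/.##/.##/###
ply 5: ###/###/##./##. is terminal -1 (H); from .../.#./.#./... depth 6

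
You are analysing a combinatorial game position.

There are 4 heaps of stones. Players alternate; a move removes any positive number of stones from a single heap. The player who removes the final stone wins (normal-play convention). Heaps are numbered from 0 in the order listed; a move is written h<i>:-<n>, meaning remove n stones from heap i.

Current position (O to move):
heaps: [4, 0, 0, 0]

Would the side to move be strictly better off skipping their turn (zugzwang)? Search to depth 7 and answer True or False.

zugzwang((4,0,0,0), O) = False

[(4,0,0,0)] O move#1: h0:-1:-1/(3,0,0,0), h0:-2:-1/(2,0,0,0), h0:-3:-1/(1,0,0,0), h0:-4:+1/(0,0,0,0)*
[(0,0,0,0)] end (terminal -1, X#2); searched (4,0,0,0) to 7
pass branch (X moves first from the same position):
  | [(4,0,0,0)] X move#1: h0:-1:-1/(3,0,0,0), h0:-2:-1/(2,0,0,0), h0:-3:-1/(1,0,0,0), h0:-4:+1/(0,0,0,0)*
  | [(0,0,0,0)] end (terminal -1, O#2); searched (4,0,0,0) to 7
O moving scores +1; O passing scores -1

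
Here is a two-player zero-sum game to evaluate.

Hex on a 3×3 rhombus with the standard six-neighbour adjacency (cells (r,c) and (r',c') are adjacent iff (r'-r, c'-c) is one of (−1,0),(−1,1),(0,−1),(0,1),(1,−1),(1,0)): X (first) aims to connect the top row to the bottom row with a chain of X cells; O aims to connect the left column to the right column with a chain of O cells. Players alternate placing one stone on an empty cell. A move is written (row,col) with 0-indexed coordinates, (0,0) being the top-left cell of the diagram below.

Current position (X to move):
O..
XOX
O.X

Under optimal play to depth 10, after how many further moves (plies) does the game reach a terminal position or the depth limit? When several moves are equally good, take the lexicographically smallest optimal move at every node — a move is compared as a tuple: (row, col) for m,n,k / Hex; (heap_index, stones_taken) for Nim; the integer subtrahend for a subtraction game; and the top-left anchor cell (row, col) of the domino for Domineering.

PV length from [O../XOX/O.X]: 1 ply

ply 1, X at O../XOX/O.X | (0,1)=-1→OX./XOX/O.X; (0,2)=+1→O.X/XOX/O.X*; (2,1)=-1→O../XOX/OXX
ply 2: O.X/XOX/O.X is terminal -1 (O); from O../XOX/O.X depth 10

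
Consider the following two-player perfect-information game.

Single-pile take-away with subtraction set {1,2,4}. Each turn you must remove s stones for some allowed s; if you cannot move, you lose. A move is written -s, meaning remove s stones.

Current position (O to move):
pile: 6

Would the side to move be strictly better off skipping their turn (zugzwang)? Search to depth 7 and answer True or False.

ply 1, O at 6 | -1=-1→5*; -2=-1→4; -4=-1→2
ply 2, X at 5 | -1=-1→4; -2=+1→3*; -4=-1→1
ply 3, O at 3 | -1=-1→2*; -2=-1→1
ply 4, X at 2 | -1=-1→1; -2=+1→0*
ply 5: 0 is terminal -1 (O); from 6 depth 7
suppose O passes — search the same position with X to move:
pass> ply 1, X at 6 | -1=-1→5*; -2=-1→4; -4=-1→2
pass> ply 2, O at 5 | -1=-1→4; -2=+1→3*; -4=-1→1
pass> ply 3, X at 3 | -1=-1→2*; -2=-1→1
pass> ply 4, O at 2 | -1=-1→1; -2=+1→0*
pass> ply 5: 0 is terminal -1 (X); from 6 depth 7
for O: play -1, pass +1

zugzwang(6, O) = True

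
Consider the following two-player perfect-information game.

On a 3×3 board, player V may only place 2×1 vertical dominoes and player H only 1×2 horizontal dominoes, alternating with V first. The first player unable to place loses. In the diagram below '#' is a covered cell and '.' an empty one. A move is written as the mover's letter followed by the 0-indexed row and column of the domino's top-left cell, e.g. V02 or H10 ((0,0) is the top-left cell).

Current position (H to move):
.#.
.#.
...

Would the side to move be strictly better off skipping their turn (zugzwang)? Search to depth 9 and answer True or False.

zugzwang(.#./.#./..., H) = False

[.#./.#./...] H move#1: H20:-1/.#./.#./##.*, H21:-1/.#./.#./.##
[.#./.#./##.] V move#2: V00:+1/##./##./##.*, V02:+1/.##/.##/##., V12:+1/.#./.##/###
[##./##./##.] end (terminal -1, H#3); searched .#./.#./... to 9
pass branch (V moves first from the same position):
  | [.#./.#./...] V move#1: V00:+1/##./##./...*, V02:+1/.##/.##/..., V10:+1/.#./##./#.., V12:+1/.#./.##/..#
  | [##./##./...] H move#2: H20:-1/##./##./##.*, H21:-1/##./##./.##
  | [##./##./##.] V move#3: V02:+1/###/###/##.*, V12:+1/##./###/###
  | [###/###/##.] end (terminal -1, H#4); searched .#./.#./... to 9
H moving scores -1; H passing scores -1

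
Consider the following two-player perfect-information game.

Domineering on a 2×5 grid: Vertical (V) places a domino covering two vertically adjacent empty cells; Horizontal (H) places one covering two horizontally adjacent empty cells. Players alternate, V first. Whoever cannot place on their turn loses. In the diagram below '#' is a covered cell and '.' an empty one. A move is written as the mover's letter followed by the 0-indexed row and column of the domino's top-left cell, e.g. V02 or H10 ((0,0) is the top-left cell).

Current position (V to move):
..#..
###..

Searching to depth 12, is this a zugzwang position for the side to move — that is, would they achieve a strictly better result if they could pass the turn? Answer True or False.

zugzwang(..#../###.., V) = False

p1 V@[..#../###..]: V03[..##./####.]+1* V04[..#.#/###.#]+1
p2 H@[..##./####.]: H00[####./####.]-1*
p3 V@[####./####.]: V04[#####/#####]+1*
p4 H@[#####/#####] terminal -1; root [..#../###..] d12
pass branch (H moves first from the same position):
  | p1 H@[..#../###..]: H00[###../###..]-1 H03[..###/###..]+1* H13[..#../#####]+1
  | p2 V@[..###/###..] terminal -1; root [..#../###..] d12
V moving scores +1; V passing scores -1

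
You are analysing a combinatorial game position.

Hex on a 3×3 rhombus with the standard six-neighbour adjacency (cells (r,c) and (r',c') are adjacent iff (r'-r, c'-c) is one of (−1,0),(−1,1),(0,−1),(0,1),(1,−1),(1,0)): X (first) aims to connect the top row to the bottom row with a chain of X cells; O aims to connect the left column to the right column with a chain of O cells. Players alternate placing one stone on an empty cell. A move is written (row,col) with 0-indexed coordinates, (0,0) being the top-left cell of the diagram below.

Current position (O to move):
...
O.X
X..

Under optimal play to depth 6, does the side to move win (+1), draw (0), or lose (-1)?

value(.../O.X/X.., O) = +1

ply 1, O at .../O.X/X.. | (0,0)=-1→O../O.X/X..; (0,1)=-1→.O./O.X/X..; (0,2)=+1→..O/O.X/X..*; (1,1)=-1→.../OOX/X..; (2,1)=-1→.../O.X/XO.; (2,2)=-1→.../O.X/X.O
ply 2, X at ..O/O.X/X.. | (0,0)=-1→X.O/O.X/X..*; (0,1)=-1→.XO/O.X/X..; (1,1)=-1→..O/OXX/X..; (2,1)=-1→..O/O.X/XX.; (2,2)=-1→..O/O.X/X.X
ply 3, O at X.O/O.X/X.. | (0,1)=+1→XOO/O.X/X..*; (1,1)=+1→X.O/OOX/X..; (2,1)=+1→X.O/O.X/XO.; (2,2)=+1→X.O/O.X/X.O
ply 4: XOO/O.X/X.. is terminal -1 (X); from .../O.X/X.. depth 6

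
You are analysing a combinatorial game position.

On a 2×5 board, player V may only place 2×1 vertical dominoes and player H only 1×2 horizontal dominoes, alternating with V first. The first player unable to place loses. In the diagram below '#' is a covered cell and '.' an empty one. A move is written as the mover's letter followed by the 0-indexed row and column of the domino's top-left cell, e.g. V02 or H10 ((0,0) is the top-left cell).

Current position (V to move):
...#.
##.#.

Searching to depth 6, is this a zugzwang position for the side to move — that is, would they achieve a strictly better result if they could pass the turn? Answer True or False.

ply 1, V at ...#./##.#. | V02=+1→..##./####.*; V04=-1→...##/##.##
ply 2, H at ..##./####. | H00=-1→####./####.*
ply 3, V at ####./####. | V04=+1→#####/#####*
ply 4: #####/##### is terminal -1 (H); from ...#./##.#. depth 6
suppose V passes — search the same position with H to move:
pass> ply 1, H at ...#./##.#. | H00=-1→##.#./##.#.*; H01=-1→.###./##.#.
pass> ply 2, V at ##.#./##.#. | V02=+1→####./####.*; V04=+1→##.##/##.##
pass> ply 3: ####./####. is terminal -1 (H); from ...#./##.#. depth 6
for V: play +1, pass +1

zugzwang(...#./##.#., V) = False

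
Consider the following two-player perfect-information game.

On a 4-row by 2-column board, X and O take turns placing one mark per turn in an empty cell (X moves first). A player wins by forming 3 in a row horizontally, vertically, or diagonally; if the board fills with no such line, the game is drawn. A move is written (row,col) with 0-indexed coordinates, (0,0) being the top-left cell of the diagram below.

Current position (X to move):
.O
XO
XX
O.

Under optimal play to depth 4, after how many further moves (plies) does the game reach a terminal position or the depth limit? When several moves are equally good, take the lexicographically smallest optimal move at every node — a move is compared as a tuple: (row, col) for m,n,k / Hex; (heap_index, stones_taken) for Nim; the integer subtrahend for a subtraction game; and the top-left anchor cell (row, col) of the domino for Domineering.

PV length from [.O/XO/XX/O.]: 1 ply

p1 X@[.O/XO/XX/O.]: (0,0)[XO/XO/XX/O.]+1* (3,1)[.O/XO/XX/OX]+0
p2 O@[XO/XO/XX/O.] terminal -1; root [.O/XO/XX/O.] d4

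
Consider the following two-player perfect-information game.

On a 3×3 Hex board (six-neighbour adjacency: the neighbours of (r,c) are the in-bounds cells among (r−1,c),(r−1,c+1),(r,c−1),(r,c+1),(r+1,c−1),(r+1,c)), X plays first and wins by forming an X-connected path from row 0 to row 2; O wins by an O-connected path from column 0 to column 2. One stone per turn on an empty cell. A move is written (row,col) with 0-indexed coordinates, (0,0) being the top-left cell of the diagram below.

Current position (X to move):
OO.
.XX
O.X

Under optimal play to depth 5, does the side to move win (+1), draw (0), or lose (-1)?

value(OO./.XX/O.X, X) = +1

ply 1, X at OO./.XX/O.X | (0,2)=+1→OOX/.XX/O.X*; (1,0)=-1→OO./XXX/O.X; (2,1)=-1→OO./.XX/OXX
ply 2: OOX/.XX/O.X is terminal -1 (O); from OO./.XX/O.X depth 5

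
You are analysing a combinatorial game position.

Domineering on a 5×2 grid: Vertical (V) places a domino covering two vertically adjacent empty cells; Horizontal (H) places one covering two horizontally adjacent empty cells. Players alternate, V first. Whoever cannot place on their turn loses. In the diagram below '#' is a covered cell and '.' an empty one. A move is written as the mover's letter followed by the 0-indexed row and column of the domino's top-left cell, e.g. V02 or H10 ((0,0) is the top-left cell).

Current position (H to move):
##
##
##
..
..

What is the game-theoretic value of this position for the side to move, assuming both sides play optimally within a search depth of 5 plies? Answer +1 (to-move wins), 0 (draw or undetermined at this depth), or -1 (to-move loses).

value(##/##/##/../.., H) = +1

ply 1, H at ##/##/##/../.. | H30=+1→##/##/##/##/..*; H40=+1→##/##/##/../##
ply 2: ##/##/##/##/.. is terminal -1 (V); from ##/##/##/../.. depth 5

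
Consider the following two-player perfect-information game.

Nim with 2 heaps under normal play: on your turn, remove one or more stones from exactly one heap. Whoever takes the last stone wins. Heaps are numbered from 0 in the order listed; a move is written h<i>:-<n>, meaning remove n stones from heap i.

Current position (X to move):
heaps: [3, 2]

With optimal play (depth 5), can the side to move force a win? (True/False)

p1 X@[(3,2)]: h0:-1[(2,2)]+1* h0:-2[(1,2)]-1 h0:-3[(0,2)]-1 h1:-1[(3,1)]-1 h1:-2[(3,0)]-1
p2 O@[(2,2)]: h0:-1[(1,2)]-1* h0:-2[(0,2)]-1 h1:-1[(2,1)]-1 h1:-2[(2,0)]-1
p3 X@[(1,2)]: h0:-1[(0,2)]-1 h1:-1[(1,1)]+1* h1:-2[(1,0)]-1
p4 O@[(1,1)]: h0:-1[(0,1)]-1* h1:-1[(1,0)]-1
p5 X@[(0,1)]: h1:-1[(0,0)]+1*
p6 O@[(0,0)] terminal -1; root [(3,2)] d5

X winning at [(3,2)]: True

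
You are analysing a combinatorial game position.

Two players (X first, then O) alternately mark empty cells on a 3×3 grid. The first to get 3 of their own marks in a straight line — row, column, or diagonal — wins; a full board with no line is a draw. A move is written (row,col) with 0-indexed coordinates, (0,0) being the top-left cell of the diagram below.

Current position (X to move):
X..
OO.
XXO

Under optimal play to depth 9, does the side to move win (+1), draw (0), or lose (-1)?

p1 X@[X../OO./XXO]: (0,1)[XX./OO./XXO]-1 (0,2)[X.X/OO./XXO]-1 (1,2)[X../OOX/XXO]+0*
p2 O@[X../OOX/XXO]: (0,1)[XO./OOX/XXO]+0* (0,2)[X.O/OOX/XXO]+0
p3 X@[XO./OOX/XXO]: (0,2)[XOX/OOX/XXO]+0*
p4 O@[XOX/OOX/XXO] terminal +0; root [X../OO./XXO] d9

value(X../OO./XXO, X) = 0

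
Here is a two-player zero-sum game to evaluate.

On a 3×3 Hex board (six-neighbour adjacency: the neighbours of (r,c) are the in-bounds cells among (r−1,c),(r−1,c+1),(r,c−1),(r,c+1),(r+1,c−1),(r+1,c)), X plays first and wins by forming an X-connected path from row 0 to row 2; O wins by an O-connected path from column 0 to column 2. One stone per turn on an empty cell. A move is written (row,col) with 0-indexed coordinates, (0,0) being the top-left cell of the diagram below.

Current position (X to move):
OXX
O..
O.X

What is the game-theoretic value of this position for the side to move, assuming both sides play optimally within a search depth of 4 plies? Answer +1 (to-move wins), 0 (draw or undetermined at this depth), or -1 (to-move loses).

value(OXX/O../O.X, X) = +1

ply 1, X at OXX/O../O.X | (1,1)=+1→OXX/OX./O.X*; (1,2)=+1→OXX/O.X/O.X; (2,1)=+1→OXX/O../OXX
ply 2, O at OXX/OX./O.X | (1,2)=-1→OXX/OXO/O.X*; (2,1)=-1→OXX/OX./OOX
ply 3, X at OXX/OXO/O.X | (2,1)=+1→OXX/OXO/OXX*
ply 4: OXX/OXO/OXX is terminal -1 (O); from OXX/O../O.X depth 4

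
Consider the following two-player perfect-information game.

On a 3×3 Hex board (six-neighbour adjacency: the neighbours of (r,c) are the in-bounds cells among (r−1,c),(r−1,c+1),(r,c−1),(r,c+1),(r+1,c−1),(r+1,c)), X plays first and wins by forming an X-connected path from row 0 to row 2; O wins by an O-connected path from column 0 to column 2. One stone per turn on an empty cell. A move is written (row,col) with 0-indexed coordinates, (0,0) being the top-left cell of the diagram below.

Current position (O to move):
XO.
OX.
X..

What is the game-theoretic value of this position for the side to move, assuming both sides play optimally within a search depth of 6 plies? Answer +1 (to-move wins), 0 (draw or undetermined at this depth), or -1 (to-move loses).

[XO./OX./X..] O move#1: (0,2):+1/XOO/OX./X..*, (1,2):-1/XO./OXO/X.., (2,1):-1/XO./OX./XO., (2,2):-1/XO./OX./X.O
[XOO/OX./X..] end (terminal -1, X#2); searched XO./OX./X.. to 6

value(XO./OX./X.., O) = +1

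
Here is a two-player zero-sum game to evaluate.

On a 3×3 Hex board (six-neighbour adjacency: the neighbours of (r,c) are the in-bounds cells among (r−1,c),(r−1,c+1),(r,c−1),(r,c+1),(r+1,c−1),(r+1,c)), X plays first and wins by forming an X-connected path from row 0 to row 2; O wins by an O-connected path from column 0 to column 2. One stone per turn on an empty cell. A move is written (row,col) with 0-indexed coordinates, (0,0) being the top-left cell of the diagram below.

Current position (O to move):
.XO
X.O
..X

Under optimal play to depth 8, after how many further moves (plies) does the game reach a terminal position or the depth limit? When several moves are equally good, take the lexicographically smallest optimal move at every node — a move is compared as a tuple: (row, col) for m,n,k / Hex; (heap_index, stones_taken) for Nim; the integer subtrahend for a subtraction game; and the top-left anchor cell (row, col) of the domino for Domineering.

p1 O@[.XO/X.O/..X]: (0,0)[OXO/X.O/..X]-1 (1,1)[.XO/XOO/..X]-1 (2,0)[.XO/X.O/O.X]+1* (2,1)[.XO/X.O/.OX]-1
p2 X@[.XO/X.O/O.X]: (0,0)[XXO/X.O/O.X]-1* (1,1)[.XO/XXO/O.X]-1 (2,1)[.XO/X.O/OXX]-1
p3 O@[XXO/X.O/O.X]: (1,1)[XXO/XOO/O.X]+1* (2,1)[XXO/X.O/OOX]+1
p4 X@[XXO/XOO/O.X] terminal -1; root [.XO/X.O/..X] d8

PV length from [.XO/X.O/..X]: 3 plies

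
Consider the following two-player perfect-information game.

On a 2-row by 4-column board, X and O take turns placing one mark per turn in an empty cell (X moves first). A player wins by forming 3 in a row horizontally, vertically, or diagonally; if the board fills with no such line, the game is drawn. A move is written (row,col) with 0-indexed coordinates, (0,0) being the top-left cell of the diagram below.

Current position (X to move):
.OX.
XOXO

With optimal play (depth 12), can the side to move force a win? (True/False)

[.OX./XOXO] X move#1: (0,0):+0/XOX./XOXO*, (0,3):+0/.OXX/XOXO
[XOX./XOXO] O move#2: (0,3):+0/XOXO/XOXO*
[XOXO/XOXO] end (terminal +0, X#3); searched .OX./XOXO to 12

X winning at [.OX./XOXO]: False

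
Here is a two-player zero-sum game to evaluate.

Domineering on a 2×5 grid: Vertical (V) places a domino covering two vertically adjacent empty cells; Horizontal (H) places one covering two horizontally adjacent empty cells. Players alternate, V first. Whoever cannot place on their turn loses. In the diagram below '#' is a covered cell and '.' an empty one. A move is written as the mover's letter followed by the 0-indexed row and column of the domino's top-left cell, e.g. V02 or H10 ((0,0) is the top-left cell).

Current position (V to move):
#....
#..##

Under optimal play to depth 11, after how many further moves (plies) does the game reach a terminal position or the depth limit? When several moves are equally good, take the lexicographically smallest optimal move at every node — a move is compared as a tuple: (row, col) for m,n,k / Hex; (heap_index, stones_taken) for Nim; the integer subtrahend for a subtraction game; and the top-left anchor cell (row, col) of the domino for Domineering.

PV length from [#..../#..##]: 3 plies

[#..../#..##] V move#1: V01:-1/##.../##.##, V02:+1/#.#../#.###*
[#.#../#.###] H move#2: H03:-1/#.###/#.###*
[#.###/#.###] V move#3: V01:+1/#####/#####*
[#####/#####] end (terminal -1, H#4); searched #..../#..## to 11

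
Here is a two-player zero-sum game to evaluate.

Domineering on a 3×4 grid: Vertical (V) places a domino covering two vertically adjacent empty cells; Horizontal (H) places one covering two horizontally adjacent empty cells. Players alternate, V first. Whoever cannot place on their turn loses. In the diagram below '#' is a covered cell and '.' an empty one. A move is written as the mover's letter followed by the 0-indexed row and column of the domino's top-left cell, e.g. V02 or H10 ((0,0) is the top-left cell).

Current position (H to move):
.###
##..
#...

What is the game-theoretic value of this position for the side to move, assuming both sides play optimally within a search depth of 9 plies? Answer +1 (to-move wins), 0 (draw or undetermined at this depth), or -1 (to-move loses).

ply 1, H at .###/##../#... | H12=+1→.###/####/#...*; H21=-1→.###/##../###.; H22=+1→.###/##../#.##
ply 2: .###/####/#... is terminal -1 (V); from .###/##../#... depth 9

value(.###/##../#..., H) = +1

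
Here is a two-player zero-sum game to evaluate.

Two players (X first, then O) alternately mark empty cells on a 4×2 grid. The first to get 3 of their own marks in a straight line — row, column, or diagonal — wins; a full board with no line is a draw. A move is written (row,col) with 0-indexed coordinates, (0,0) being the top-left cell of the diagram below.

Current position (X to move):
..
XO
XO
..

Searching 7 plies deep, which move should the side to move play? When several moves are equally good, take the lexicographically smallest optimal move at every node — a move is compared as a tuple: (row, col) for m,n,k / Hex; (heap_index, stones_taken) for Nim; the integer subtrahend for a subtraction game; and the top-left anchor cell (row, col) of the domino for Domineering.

X's best at [../XO/XO/..]: (0,0)

[../XO/XO/..] X move#1: (0,0):+1/X./XO/XO/..*, (0,1):-1/.X/XO/XO/.., (3,0):+1/../XO/XO/X., (3,1):-1/../XO/XO/.X
[X./XO/XO/..] end (terminal -1, O#2); searched ../XO/XO/.. to 7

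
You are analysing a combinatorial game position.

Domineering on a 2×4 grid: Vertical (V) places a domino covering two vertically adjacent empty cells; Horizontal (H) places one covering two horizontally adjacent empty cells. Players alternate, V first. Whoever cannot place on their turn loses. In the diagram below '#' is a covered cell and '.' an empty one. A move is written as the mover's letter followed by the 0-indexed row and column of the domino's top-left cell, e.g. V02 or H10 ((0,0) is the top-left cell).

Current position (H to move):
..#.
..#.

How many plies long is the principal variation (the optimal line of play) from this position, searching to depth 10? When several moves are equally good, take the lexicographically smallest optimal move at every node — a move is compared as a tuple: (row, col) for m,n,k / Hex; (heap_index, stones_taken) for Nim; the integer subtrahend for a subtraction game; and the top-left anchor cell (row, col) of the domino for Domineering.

p1 H@[..#./..#.]: H00[###./..#.]+1* H10[..#./###.]+1
p2 V@[###./..#.]: V03[####/..##]-1*
p3 H@[####/..##]: H10[####/####]+1*
p4 V@[####/####] terminal -1; root [..#./..#.] d10

PV length from [..#./..#.]: 3 plies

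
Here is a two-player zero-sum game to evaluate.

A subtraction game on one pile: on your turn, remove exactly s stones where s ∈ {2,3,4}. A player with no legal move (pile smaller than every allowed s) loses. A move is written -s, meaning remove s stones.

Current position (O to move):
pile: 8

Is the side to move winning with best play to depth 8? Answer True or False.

O winning at [8]: True

[8] O move#1: -2:+1/6*, -3:-1/5, -4:-1/4
[6] X move#2: -2:-1/4*, -3:-1/3, -4:-1/2
[4] O move#3: -2:-1/2, -3:+1/1*, -4:+1/0
[1] end (terminal -1, X#4); searched 8 to 8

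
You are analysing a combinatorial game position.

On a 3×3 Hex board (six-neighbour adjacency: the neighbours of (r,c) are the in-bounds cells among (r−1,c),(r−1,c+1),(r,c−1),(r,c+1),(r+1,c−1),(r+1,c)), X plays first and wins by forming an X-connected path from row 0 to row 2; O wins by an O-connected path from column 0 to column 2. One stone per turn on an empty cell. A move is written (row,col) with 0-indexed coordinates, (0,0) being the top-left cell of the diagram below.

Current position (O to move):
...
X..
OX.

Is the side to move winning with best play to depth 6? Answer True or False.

p1 O@[.../X../OX.]: (0,0)[O../X../OX.]-1 (0,1)[.O./X../OX.]-1 (0,2)[..O/X../OX.]-1 (1,1)[.../XO./OX.]+1* (1,2)[.../X.O/OX.]-1 (2,2)[.../X../OXO]-1
p2 X@[.../XO./OX.]: (0,0)[X../XO./OX.]-1* (0,1)[.X./XO./OX.]-1 (0,2)[..X/XO./OX.]-1 (1,2)[.../XOX/OX.]-1 (2,2)[.../XO./OXX]-1
p3 O@[X../XO./OX.]: (0,1)[XO./XO./OX.]+1* (0,2)[X.O/XO./OX.]+1 (1,2)[X../XOO/OX.]+1 (2,2)[X../XO./OXO]+1
p4 X@[XO./XO./OX.]: (0,2)[XOX/XO./OX.]-1* (1,2)[XO./XOX/OX.]-1 (2,2)[XO./XO./OXX]-1
p5 O@[XOX/XO./OX.]: (1,2)[XOX/XOO/OX.]+1* (2,2)[XOX/XO./OXO]-1
p6 X@[XOX/XOO/OX.] terminal -1; root [.../X../OX.] d6

O winning at [.../X../OX.]: True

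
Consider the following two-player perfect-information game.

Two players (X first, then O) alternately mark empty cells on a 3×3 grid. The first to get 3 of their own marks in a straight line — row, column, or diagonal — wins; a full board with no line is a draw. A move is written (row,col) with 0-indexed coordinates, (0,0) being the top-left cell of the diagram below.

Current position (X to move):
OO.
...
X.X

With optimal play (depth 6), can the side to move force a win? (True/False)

X winning at [OO./.../X.X]: True

p1 X@[OO./.../X.X]: (0,2)[OOX/.../X.X]+1* (1,0)[OO./X../X.X]-1 (1,1)[OO./.X./X.X]-1 (1,2)[OO./..X/X.X]-1 (2,1)[OO./.../XXX]+1
p2 O@[OOX/.../X.X]: (1,0)[OOX/O../X.X]-1* (1,1)[OOX/.O./X.X]-1 (1,2)[OOX/..O/X.X]-1 (2,1)[OOX/.../XOX]-1
p3 X@[OOX/O../X.X]: (1,1)[OOX/OX./X.X]+1* (1,2)[OOX/O.X/X.X]+1 (2,1)[OOX/O../XXX]+1
p4 O@[OOX/OX./X.X] terminal -1; root [OO./.../X.X] d6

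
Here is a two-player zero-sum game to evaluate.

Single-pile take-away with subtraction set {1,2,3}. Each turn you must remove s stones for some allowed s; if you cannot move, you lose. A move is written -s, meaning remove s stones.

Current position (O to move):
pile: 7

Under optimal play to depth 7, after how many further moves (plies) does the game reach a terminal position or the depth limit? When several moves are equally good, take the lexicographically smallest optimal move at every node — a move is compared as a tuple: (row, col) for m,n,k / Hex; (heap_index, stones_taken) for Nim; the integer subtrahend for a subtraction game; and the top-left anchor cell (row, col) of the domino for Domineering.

ply 1, O at 7 | -1=-1→6; -2=-1→5; -3=+1→4*
ply 2, X at 4 | -1=-1→3*; -2=-1→2; -3=-1→1
ply 3, O at 3 | -1=-1→2; -2=-1→1; -3=+1→0*
ply 4: 0 is terminal -1 (X); from 7 depth 7

PV length from [7]: 3 plies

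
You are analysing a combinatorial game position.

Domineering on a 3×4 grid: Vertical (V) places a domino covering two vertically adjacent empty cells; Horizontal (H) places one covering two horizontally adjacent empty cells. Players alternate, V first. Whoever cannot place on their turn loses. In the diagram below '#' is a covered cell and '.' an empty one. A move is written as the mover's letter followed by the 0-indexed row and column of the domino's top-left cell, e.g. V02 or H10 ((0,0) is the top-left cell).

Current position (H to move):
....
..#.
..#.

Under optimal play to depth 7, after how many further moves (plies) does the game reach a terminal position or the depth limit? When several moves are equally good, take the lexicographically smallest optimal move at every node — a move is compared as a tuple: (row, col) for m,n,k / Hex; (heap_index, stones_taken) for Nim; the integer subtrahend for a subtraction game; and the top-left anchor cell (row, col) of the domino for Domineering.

[..../..#./..#.] H move#1: H00:-1/##../..#./..#., H01:-1/.##./..#./..#., H02:-1/..##/..#./..#., H10:+1/..../###./..#.*, H20:-1/..../..#./###.
[..../###./..#.] V move#2: V03:-1/...#/####/..#.*, V13:-1/..../####/..##
[...#/####/..#.] H move#3: H00:+1/##.#/####/..#.*, H01:+1/.###/####/..#., H20:+1/...#/####/###.
[##.#/####/..#.] end (terminal -1, V#4); searched ..../..#./..#. to 7

PV length from [..../..#./..#.]: 3 plies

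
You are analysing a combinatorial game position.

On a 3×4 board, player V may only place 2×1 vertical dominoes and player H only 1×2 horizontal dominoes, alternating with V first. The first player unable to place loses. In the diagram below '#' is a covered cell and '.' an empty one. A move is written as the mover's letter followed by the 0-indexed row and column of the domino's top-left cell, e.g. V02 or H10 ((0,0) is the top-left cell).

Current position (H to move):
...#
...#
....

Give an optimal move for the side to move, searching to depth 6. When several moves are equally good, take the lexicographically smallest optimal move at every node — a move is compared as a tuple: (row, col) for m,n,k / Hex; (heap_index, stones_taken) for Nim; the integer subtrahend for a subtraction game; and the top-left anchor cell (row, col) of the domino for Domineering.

p1 H@[...#/...#/....]: H00[##.#/...#/....]-1 H01[.###/...#/....]-1 H10[...#/##.#/....]+1* H11[...#/.###/....]+1 H20[...#/...#/##..]-1 H21[...#/...#/.##.]-1 H22[...#/...#/..##]-1
p2 V@[...#/##.#/....]: V02[..##/####/....]-1* V12[...#/####/..#.]-1
p3 H@[..##/####/....]: H00[####/####/....]+1* H20[..##/####/##..]+1 H21[..##/####/.##.]+1 H22[..##/####/..##]+1
p4 V@[####/####/....] terminal -1; root [...#/...#/....] d6

H's best at [...#/...#/....]: H10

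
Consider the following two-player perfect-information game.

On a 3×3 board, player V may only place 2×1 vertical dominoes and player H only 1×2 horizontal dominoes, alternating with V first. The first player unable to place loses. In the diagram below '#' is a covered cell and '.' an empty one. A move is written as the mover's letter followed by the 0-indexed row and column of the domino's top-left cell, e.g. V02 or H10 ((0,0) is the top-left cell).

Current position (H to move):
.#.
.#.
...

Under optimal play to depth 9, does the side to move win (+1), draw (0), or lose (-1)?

[.#./.#./...] H move#1: H20:-1/.#./.#./##.*, H21:-1/.#./.#./.##
[.#./.#./##.] V move#2: V00:+1/##./##./##.*, V02:+1/.##/.##/##., V12:+1/.#./.##/###
[##./##./##.] end (terminal -1, H#3); searched .#./.#./... to 9

value(.#./.#./..., H) = -1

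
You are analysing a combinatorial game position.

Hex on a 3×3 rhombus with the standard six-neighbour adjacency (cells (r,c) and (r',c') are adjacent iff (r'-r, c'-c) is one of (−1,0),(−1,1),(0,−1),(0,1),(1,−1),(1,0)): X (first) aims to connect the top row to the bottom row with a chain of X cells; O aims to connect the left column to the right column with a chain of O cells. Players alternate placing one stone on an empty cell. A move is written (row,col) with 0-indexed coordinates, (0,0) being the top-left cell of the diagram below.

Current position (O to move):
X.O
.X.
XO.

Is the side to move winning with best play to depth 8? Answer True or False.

[X.O/.X./XO.] O move#1: (0,1):-1/XOO/.X./XO.*, (1,0):-1/X.O/OX./XO., (1,2):-1/X.O/.XO/XO., (2,2):-1/X.O/.X./XOO
[XOO/.X./XO.] X move#2: (1,0):+1/XOO/XX./XO.*, (1,2):-1/XOO/.XX/XO., (2,2):-1/XOO/.X./XOX
[XOO/XX./XO.] end (terminal -1, O#3); searched X.O/.X./XO. to 8

O winning at [X.O/.X./XO.]: False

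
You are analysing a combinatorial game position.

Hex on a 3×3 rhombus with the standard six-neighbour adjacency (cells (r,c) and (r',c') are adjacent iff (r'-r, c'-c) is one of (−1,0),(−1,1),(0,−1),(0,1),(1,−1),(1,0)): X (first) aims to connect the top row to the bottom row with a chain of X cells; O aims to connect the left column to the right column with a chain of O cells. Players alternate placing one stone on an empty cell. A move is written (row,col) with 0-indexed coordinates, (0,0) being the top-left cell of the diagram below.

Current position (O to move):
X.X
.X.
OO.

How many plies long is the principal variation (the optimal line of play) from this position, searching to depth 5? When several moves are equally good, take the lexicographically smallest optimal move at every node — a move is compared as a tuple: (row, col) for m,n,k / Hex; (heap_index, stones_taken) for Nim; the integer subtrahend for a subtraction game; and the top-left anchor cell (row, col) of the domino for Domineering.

[X.X/.X./OO.] O move#1: (0,1):+1/XOX/.X./OO.*, (1,0):+1/X.X/OX./OO., (1,2):+1/X.X/.XO/OO., (2,2):+1/X.X/.X./OOO
[XOX/.X./OO.] X move#2: (1,0):-1/XOX/XX./OO.*, (1,2):-1/XOX/.XX/OO., (2,2):-1/XOX/.X./OOX
[XOX/XX./OO.] O move#3: (1,2):+1/XOX/XXO/OO.*, (2,2):+1/XOX/XX./OOO
[XOX/XXO/OO.] end (terminal -1, X#4); searched X.X/.X./OO. to 5

PV length from [X.X/.X./OO.]: 3 plies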